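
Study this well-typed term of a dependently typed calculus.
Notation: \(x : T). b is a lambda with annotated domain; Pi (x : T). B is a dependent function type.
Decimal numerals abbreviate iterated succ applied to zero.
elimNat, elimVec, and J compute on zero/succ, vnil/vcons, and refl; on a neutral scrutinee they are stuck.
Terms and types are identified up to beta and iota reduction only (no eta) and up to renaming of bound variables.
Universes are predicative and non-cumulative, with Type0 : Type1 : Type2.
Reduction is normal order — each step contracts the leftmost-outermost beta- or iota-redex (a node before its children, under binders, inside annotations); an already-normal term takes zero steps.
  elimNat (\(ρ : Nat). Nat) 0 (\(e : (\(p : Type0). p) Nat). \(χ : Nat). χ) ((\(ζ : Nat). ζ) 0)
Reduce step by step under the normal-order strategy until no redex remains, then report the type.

normal-order reduction sequence:
  elimNat (\(ρ : Nat). Nat) 0 (\(e : (\(p : Type0). p) Nat). \(χ : Nat). χ) ((\(ζ : Nat). ζ) 0)
  ~> elimNat (\(ρ : Nat). Nat) 0 (\(e : Nat). \(p : Nat). p) ((\(χ : Nat). χ) 0)
  ~> elimNat (\(ρ : Nat). Nat) 0 (\(e : Nat). \(p : Nat). p) 0
  ~> 0
the term's type:
  Nat


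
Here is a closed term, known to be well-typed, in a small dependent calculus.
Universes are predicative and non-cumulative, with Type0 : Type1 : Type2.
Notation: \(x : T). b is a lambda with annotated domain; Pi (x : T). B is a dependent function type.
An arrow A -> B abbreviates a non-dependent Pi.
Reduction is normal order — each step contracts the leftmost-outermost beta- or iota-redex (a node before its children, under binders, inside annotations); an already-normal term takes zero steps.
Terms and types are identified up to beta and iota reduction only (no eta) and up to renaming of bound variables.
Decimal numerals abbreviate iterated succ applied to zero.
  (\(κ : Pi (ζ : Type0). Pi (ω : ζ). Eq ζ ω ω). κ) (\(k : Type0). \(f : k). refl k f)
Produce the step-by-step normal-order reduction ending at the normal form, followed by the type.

normal-order reduction sequence:
  (\(κ : Pi (ζ : Type0). Pi (ω : ζ). Eq ζ ω ω). κ) (\(k : Type0). \(f : k). refl k f)
  ~> \(κ : Type0). \(ζ : κ). refl κ ζ
type:
  Pi (κ : Type0). Pi (ζ : κ). Eq κ ζ ζ


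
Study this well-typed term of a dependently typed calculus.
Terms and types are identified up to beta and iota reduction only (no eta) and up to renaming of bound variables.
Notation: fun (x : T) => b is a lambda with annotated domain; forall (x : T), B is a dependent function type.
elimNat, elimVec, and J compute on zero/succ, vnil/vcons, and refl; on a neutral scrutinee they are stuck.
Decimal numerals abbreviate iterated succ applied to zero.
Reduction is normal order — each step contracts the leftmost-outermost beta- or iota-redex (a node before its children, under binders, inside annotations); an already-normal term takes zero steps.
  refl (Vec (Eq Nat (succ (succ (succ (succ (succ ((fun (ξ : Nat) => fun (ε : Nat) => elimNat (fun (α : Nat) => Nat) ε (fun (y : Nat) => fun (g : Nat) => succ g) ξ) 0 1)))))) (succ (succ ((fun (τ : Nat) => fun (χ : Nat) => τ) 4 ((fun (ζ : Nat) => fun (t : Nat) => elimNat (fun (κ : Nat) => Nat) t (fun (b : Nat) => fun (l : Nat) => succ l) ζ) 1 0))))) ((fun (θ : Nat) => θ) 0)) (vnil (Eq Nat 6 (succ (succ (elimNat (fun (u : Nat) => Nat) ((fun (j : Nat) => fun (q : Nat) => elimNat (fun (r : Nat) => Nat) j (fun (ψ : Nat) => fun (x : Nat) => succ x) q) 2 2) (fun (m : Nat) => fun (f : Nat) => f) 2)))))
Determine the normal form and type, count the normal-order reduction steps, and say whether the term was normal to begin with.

normal form:
  refl (Vec (Eq Nat 6 6) 0) (vnil (Eq Nat 6 6))
type:
  Eq (Vec (Eq Nat 6 6) 0) (vnil (Eq Nat 6 6)) (vnil (Eq Nat 6 6))
reduction steps (normal order): 22
term was already normal: no
first contracted redex: a beta-redex


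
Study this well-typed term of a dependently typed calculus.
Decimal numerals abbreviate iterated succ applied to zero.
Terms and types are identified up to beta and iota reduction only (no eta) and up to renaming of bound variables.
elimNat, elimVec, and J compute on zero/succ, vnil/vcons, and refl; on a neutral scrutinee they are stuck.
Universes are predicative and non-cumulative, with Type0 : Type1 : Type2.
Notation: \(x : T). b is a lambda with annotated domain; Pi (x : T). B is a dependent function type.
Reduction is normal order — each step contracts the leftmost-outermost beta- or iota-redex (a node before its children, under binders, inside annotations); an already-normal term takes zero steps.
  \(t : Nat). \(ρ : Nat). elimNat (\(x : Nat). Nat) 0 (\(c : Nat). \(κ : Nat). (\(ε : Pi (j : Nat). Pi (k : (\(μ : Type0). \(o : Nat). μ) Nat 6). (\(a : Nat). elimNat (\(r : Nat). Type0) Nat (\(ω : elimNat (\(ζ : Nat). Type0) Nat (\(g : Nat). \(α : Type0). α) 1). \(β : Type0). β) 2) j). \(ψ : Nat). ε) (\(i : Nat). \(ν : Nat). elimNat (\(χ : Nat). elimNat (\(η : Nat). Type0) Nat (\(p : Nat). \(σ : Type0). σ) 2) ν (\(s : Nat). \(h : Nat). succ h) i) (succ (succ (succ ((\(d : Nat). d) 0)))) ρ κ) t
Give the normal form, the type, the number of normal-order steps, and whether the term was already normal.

resulting normal form:
  \(t : Nat). \(ρ : Nat). elimNat (\(x : Nat). Nat) 0 (\(c : Nat). \(κ : Nat). elimNat (\(ε : Nat). Nat) κ (\(j : Nat). \(k : Nat). succ k) ρ) t
inferred type:
  Pi (t : Nat). Pi (ρ : Nat). Nat
steps to reach normal form (normal order): 11
already normal: no
first contracted redex: a beta-redex


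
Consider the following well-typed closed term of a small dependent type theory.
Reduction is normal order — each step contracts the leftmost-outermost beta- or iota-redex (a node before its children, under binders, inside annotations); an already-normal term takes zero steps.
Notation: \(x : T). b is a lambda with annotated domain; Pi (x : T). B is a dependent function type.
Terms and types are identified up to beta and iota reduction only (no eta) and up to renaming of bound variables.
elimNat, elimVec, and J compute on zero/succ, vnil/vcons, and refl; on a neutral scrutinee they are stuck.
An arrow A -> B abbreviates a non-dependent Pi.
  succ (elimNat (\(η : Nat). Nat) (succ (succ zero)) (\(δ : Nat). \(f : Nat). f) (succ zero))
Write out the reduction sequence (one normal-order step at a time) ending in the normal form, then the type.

normal-order reduction:
  succ (elimNat (\(η : Nat). Nat) (succ (succ zero)) (\(δ : Nat). \(f : Nat). f) (succ zero))
  ~> succ ((\(η : Nat). \(δ : Nat). δ) zero (elimNat (\(f : Nat). Nat) (succ (succ zero)) (\(p : Nat). \(μ : Nat). μ) zero))
  ~> succ ((\(η : Nat). η) (elimNat (\(δ : Nat). Nat) (succ (succ zero)) (\(f : Nat). \(p : Nat). p) zero))
  ~> succ (elimNat (\(η : Nat). Nat) (succ (succ zero)) (\(δ : Nat). \(f : Nat). f) zero)
  ~> succ (succ (succ zero))
inferred type:
  Nat


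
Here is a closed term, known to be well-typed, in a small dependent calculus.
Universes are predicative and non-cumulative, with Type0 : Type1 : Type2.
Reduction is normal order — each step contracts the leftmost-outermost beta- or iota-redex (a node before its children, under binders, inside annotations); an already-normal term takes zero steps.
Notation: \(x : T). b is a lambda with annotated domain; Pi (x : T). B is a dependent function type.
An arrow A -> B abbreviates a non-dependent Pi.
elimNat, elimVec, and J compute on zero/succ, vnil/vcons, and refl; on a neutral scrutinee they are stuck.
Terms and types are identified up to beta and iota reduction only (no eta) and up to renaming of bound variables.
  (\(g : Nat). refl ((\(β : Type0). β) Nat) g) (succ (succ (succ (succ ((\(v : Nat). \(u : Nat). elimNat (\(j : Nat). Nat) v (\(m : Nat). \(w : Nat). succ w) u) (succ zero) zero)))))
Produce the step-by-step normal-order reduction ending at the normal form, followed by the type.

reduction (normal order):
  (\(g : Nat). refl ((\(β : Type0). β) Nat) g) (succ (succ (succ (succ ((\(v : Nat). \(u : Nat). elimNat (\(j : Nat). Nat) v (\(m : Nat). \(w : Nat). succ w) u) (succ zero) zero)))))
  ~> refl ((\(g : Type0). g) Nat) (succ (succ (succ (succ ((\(β : Nat). \(v : Nat). elimNat (\(u : Nat). Nat) β (\(j : Nat). \(m : Nat). succ m) v) (succ zero) zero)))))
  ~> refl Nat (succ (succ (succ (succ ((\(g : Nat). \(β : Nat). elimNat (\(v : Nat). Nat) g (\(u : Nat). \(j : Nat). succ j) β) (succ zero) zero)))))
  ~> refl Nat (succ (succ (succ (succ ((\(g : Nat). elimNat (\(β : Nat). Nat) (succ zero) (\(v : Nat). \(u : Nat). succ u) g) zero)))))
  ~> refl Nat (succ (succ (succ (succ (elimNat (\(g : Nat). Nat) (succ zero) (\(β : Nat). \(v : Nat). succ v) zero)))))
  ~> refl Nat (succ (succ (succ (succ (succ zero)))))
type:
  Eq Nat (succ (succ (succ (succ (succ zero))))) (succ (succ (succ (succ (succ zero)))))


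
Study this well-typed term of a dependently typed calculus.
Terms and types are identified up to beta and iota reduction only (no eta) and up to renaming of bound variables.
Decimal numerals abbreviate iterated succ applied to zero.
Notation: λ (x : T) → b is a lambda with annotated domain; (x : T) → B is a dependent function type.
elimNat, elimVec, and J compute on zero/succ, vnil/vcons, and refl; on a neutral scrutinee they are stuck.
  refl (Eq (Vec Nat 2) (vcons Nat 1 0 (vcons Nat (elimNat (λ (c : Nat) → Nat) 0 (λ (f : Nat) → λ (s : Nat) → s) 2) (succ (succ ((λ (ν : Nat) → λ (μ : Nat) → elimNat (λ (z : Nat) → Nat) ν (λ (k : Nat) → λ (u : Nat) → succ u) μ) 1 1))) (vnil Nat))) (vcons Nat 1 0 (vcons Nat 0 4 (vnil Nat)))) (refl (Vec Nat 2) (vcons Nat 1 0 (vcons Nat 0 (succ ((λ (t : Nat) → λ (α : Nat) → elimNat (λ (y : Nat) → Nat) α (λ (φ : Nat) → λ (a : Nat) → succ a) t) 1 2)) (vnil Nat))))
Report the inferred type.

the term's type:
  Eq (Eq (Vec Nat 2) (vcons Nat 1 0 (vcons Nat 0 4 (vnil Nat))) (vcons Nat 1 0 (vcons Nat 0 4 (vnil Nat)))) (refl (Vec Nat 2) (vcons Nat 1 0 (vcons Nat 0 4 (vnil Nat)))) (refl (Vec Nat 2) (vcons Nat 1 0 (vcons Nat 0 4 (vnil Nat))))


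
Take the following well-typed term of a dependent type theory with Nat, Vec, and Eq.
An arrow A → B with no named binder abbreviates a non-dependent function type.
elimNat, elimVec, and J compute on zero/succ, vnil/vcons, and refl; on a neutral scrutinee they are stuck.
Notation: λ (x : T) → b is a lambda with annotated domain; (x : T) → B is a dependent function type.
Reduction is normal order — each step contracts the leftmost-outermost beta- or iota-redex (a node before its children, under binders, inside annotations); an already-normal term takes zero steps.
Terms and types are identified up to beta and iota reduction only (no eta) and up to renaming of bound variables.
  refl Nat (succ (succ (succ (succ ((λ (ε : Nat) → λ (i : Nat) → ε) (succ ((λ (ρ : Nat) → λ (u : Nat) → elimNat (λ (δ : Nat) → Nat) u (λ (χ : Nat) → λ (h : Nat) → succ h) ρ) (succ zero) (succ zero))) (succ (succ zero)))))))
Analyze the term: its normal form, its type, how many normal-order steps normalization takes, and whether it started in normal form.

normal form:
  refl Nat (succ (succ (succ (succ (succ (succ (succ zero)))))))
type:
  Eq Nat (succ (succ (succ (succ (succ (succ (succ zero))))))) (succ (succ (succ (succ (succ (succ (succ zero)))))))
normal-order step count: 8
started in normal form: no
first contracted redex: a beta-redex


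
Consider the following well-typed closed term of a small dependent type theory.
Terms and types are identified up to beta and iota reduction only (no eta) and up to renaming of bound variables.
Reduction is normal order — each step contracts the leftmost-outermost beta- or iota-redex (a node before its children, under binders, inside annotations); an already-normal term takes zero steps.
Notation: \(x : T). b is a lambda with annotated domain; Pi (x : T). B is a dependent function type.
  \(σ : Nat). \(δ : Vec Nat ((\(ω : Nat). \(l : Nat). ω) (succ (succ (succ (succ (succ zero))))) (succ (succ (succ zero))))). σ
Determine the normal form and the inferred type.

resulting normal form:
  \(σ : Nat). \(δ : Vec Nat (succ (succ (succ (succ (succ zero)))))). σ
the term's type:
  Pi (σ : Nat). Pi (δ : Vec Nat (succ (succ (succ (succ (succ zero)))))). Nat
observation: 2 normal-order steps normalize the term, beginning with a beta-redex.


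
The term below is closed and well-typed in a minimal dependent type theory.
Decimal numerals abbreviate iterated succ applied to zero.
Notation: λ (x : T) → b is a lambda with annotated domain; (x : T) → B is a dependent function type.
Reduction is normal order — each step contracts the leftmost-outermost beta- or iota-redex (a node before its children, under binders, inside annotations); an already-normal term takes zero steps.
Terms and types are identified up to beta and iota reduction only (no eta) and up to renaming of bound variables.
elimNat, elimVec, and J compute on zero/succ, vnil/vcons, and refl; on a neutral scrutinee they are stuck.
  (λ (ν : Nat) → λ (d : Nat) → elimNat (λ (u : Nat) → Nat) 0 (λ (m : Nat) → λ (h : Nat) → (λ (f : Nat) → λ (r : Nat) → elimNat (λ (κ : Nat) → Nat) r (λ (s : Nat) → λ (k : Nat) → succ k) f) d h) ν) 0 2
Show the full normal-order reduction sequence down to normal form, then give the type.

normal-order reduction:
  (λ (ν : Nat) → λ (d : Nat) → elimNat (λ (u : Nat) → Nat) 0 (λ (m : Nat) → λ (h : Nat) → (λ (f : Nat) → λ (r : Nat) → elimNat (λ (κ : Nat) → Nat) r (λ (s : Nat) → λ (k : Nat) → succ k) f) d h) ν) 0 2
  ~> (λ (ν : Nat) → elimNat (λ (d : Nat) → Nat) 0 (λ (u : Nat) → λ (m : Nat) → (λ (h : Nat) → λ (f : Nat) → elimNat (λ (r : Nat) → Nat) f (λ (κ : Nat) → λ (s : Nat) → succ s) h) ν m) 0) 2
  ~> elimNat (λ (ν : Nat) → Nat) 0 (λ (d : Nat) → λ (u : Nat) → (λ (m : Nat) → λ (h : Nat) → elimNat (λ (f : Nat) → Nat) h (λ (r : Nat) → λ (κ : Nat) → succ κ) m) 2 u) 0
  ~> 0
the term's type:
  Nat


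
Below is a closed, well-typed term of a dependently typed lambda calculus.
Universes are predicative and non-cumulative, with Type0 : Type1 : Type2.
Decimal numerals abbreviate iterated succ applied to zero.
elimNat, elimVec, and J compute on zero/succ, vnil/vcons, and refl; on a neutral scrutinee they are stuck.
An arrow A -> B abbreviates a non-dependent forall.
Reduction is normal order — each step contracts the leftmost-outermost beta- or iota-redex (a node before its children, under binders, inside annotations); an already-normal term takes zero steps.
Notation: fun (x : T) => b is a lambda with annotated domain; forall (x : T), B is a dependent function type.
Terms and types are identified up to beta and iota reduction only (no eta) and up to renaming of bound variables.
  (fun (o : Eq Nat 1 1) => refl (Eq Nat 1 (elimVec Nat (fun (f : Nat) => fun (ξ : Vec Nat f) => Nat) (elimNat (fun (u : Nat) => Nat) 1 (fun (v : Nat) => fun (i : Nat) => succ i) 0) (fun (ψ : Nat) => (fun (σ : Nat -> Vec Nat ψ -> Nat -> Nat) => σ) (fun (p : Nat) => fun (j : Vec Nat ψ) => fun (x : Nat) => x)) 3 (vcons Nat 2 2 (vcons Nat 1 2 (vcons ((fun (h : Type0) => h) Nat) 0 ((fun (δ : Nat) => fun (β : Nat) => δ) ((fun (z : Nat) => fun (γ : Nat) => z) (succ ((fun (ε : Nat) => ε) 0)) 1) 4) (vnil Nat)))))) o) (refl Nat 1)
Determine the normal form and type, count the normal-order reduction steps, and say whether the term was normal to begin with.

normal form:
  refl (Eq Nat 1 1) (refl Nat 1)
type:
  Eq (Eq Nat 1 1) (refl Nat 1) (refl Nat 1)
normal-order step count: 21
started in normal form: no
first contracted redex: a beta-redex


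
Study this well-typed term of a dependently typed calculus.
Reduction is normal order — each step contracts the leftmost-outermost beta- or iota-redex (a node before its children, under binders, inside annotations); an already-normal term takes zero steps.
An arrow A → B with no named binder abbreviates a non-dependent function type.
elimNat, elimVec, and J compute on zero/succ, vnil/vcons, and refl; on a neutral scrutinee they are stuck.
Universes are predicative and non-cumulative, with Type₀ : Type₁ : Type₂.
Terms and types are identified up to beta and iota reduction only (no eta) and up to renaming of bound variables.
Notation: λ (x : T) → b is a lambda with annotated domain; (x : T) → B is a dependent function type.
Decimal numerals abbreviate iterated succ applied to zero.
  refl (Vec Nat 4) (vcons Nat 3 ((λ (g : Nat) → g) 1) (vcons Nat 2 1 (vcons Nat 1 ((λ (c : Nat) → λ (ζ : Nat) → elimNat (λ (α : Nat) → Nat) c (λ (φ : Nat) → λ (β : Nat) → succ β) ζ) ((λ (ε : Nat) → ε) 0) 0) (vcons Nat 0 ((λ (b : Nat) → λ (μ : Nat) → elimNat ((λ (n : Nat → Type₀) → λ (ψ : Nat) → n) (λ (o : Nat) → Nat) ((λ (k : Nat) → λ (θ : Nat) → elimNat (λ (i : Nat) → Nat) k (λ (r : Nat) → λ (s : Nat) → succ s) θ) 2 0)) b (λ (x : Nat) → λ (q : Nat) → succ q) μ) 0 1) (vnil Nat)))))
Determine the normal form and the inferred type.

reduced normal form:
  refl (Vec Nat 4) (vcons Nat 3 1 (vcons Nat 2 1 (vcons Nat 1 0 (vcons Nat 0 1 (vnil Nat)))))
inferred type:
  Eq (Vec Nat 4) (vcons Nat 3 1 (vcons Nat 2 1 (vcons Nat 1 0 (vcons Nat 0 1 (vnil Nat))))) (vcons Nat 3 1 (vcons Nat 2 1 (vcons Nat 1 0 (vcons Nat 0 1 (vnil Nat)))))


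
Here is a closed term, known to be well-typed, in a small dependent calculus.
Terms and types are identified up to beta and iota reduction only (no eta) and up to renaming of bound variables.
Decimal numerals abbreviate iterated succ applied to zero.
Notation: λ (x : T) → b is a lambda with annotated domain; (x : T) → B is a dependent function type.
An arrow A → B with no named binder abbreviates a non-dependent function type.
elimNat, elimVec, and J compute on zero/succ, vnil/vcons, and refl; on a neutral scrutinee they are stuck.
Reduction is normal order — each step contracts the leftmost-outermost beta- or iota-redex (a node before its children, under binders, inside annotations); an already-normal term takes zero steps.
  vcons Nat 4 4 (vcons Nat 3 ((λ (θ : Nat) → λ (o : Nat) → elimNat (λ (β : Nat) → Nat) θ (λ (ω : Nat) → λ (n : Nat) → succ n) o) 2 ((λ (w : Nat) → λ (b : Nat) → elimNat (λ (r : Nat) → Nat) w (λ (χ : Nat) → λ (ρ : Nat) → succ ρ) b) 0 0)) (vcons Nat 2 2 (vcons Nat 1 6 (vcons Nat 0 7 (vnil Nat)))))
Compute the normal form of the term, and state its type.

normal form:
  vcons Nat 4 4 (vcons Nat 3 2 (vcons Nat 2 2 (vcons Nat 1 6 (vcons Nat 0 7 (vnil Nat)))))
inferred type:
  Vec Nat 5
observation: contracting a beta-redex first, the term normalizes in 6 steps.


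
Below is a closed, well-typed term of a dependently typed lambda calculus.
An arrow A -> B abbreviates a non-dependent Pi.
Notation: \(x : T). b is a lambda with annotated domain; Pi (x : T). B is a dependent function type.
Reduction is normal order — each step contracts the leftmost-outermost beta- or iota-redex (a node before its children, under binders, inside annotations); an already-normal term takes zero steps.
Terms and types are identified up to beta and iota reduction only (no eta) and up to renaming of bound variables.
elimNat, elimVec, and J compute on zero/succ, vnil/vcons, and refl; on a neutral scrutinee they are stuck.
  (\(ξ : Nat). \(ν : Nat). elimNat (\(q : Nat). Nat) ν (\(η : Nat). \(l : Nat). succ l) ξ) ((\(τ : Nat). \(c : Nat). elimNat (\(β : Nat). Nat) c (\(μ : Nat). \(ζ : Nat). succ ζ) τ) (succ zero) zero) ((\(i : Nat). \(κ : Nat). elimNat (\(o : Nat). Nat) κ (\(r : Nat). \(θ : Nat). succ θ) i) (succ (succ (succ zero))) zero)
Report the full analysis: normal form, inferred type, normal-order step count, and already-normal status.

reduced normal form:
  succ (succ (succ (succ zero)))
type:
  Nat
reduction steps (normal order): 24
term was already normal: no
first redex: a beta-redex


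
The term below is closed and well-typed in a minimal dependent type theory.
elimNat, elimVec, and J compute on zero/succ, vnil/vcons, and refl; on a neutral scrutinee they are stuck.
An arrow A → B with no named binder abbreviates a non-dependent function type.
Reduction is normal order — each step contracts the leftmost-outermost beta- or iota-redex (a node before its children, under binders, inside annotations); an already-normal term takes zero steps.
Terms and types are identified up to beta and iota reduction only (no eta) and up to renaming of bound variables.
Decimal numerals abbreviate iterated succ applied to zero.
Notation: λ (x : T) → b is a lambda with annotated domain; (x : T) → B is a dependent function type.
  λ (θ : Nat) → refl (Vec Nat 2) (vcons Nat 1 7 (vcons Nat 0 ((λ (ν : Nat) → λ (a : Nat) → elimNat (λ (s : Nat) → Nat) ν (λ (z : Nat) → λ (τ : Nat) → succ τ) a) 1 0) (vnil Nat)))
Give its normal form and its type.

normal form:
  λ (θ : Nat) → refl (Vec Nat 2) (vcons Nat 1 7 (vcons Nat 0 1 (vnil Nat)))
inferred type:
  Nat → Eq (Vec Nat 2) (vcons Nat 1 7 (vcons Nat 0 1 (vnil Nat))) (vcons Nat 1 7 (vcons Nat 0 1 (vnil Nat)))
observation: contracting a beta-redex first, the term normalizes in 3 steps.


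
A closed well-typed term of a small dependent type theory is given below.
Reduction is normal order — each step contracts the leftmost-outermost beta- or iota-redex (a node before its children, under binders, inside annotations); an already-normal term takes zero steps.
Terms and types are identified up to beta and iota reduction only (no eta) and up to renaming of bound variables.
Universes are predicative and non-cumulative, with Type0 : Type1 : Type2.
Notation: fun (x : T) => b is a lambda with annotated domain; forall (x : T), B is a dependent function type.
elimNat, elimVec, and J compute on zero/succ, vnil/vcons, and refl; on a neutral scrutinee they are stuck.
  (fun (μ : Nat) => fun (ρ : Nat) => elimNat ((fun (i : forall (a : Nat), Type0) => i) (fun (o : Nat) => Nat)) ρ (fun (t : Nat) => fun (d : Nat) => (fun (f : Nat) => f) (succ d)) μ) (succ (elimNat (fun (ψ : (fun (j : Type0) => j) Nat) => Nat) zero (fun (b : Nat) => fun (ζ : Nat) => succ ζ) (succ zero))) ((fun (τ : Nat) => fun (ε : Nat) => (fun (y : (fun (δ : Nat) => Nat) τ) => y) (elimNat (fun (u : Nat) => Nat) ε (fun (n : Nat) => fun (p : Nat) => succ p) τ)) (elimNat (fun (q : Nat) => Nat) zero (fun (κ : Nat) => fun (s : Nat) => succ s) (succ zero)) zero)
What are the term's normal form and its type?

resulting normal form:
  succ (succ (succ zero))
the term's type:
  Nat
observation: 27 normal-order steps normalize the term, beginning with a beta-redex.


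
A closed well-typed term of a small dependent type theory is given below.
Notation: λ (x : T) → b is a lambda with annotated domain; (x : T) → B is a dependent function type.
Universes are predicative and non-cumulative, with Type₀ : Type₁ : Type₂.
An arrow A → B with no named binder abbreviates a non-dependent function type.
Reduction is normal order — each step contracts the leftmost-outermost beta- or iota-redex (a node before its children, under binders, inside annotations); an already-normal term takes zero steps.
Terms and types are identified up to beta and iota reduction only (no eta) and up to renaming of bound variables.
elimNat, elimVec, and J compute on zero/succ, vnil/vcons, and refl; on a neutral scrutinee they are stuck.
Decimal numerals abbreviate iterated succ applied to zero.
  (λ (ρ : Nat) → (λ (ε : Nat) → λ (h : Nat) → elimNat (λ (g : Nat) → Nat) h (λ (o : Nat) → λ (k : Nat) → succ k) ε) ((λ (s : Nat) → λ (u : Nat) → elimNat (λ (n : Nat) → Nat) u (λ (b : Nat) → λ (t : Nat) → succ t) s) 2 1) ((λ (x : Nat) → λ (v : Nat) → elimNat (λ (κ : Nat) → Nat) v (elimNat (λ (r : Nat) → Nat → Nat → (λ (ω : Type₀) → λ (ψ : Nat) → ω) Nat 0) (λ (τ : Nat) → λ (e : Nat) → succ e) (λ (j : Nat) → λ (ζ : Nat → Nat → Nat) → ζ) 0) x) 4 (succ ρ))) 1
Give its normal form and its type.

resulting normal form:
  9
inferred type:
  Nat
observation: reduction starts at a beta-redex, and 41 normal-order steps reach the normal form.


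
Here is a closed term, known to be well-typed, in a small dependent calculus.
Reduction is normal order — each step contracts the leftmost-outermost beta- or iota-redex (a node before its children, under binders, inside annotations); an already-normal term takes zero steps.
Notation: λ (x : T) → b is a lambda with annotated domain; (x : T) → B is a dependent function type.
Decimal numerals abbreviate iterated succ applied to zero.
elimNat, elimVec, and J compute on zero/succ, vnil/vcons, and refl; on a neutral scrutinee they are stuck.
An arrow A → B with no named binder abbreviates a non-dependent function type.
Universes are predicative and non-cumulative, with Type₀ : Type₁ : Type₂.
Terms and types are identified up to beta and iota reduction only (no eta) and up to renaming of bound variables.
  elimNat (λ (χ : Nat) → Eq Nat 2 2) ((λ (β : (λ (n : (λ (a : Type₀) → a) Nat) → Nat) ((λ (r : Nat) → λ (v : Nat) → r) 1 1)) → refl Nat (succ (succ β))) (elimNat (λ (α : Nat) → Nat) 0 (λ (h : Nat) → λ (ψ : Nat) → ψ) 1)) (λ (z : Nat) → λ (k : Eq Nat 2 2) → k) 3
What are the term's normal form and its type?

resulting normal form:
  refl Nat 2
the term's type:
  Eq Nat 2 2


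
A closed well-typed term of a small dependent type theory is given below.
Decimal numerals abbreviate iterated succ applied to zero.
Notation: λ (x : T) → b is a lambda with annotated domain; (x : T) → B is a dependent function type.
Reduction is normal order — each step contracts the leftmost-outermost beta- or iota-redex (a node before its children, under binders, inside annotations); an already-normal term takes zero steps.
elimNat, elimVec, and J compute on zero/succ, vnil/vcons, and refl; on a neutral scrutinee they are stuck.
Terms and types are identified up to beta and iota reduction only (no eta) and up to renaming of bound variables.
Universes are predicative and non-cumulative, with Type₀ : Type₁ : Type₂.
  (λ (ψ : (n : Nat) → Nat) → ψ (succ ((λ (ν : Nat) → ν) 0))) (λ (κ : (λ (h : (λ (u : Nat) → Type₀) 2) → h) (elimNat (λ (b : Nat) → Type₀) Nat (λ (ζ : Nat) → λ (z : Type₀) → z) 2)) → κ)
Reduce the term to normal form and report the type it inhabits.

resulting normal form:
  1
type:
  Nat


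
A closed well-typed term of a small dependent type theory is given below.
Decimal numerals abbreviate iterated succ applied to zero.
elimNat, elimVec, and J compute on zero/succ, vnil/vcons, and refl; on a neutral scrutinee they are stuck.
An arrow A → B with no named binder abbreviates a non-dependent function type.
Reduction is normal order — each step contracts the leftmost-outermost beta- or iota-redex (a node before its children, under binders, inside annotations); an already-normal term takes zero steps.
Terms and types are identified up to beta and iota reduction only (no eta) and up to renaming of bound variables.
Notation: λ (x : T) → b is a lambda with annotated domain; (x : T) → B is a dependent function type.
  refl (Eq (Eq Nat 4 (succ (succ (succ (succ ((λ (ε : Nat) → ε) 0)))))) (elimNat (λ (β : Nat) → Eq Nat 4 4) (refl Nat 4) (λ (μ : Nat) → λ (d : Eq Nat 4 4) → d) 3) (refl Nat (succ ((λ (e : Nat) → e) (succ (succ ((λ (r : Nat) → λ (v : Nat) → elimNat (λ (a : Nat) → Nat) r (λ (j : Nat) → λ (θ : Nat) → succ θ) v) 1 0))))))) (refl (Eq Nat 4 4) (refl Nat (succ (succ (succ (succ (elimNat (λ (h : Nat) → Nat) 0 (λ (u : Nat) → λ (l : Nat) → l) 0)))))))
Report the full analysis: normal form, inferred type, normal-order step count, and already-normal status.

normal form:
  refl (Eq (Eq Nat 4 4) (refl Nat 4) (refl Nat 4)) (refl (Eq Nat 4 4) (refl Nat 4))
the term's type:
  Eq (Eq (Eq Nat 4 4) (refl Nat 4) (refl Nat 4)) (refl (Eq Nat 4 4) (refl Nat 4)) (refl (Eq Nat 4 4) (refl Nat 4))
reduction steps (normal order): 16
already normal: no
first redex: a beta-redex


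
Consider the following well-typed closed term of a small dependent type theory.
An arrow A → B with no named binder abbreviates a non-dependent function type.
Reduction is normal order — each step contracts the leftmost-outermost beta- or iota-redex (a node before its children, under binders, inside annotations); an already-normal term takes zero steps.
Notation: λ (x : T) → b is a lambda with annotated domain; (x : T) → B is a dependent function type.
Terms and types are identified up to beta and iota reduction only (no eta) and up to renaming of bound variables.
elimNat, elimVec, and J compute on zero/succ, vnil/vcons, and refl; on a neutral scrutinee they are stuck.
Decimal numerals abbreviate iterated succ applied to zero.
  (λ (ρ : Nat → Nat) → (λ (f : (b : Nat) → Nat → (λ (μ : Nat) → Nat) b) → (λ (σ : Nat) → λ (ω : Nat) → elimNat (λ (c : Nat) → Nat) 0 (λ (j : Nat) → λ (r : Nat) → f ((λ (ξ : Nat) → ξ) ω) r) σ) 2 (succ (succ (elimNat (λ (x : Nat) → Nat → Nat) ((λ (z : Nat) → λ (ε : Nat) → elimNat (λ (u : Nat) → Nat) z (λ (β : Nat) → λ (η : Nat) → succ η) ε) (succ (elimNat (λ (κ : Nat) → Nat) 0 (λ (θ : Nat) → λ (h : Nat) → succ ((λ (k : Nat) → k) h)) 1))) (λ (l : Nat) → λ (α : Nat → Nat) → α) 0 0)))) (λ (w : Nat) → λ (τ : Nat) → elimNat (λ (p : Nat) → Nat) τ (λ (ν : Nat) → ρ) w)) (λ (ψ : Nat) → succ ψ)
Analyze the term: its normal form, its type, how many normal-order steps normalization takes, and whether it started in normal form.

reduced normal form:
  8
inferred type:
  Nat
normal-order step count: 61
term was already normal: no
first redex: a beta-redex


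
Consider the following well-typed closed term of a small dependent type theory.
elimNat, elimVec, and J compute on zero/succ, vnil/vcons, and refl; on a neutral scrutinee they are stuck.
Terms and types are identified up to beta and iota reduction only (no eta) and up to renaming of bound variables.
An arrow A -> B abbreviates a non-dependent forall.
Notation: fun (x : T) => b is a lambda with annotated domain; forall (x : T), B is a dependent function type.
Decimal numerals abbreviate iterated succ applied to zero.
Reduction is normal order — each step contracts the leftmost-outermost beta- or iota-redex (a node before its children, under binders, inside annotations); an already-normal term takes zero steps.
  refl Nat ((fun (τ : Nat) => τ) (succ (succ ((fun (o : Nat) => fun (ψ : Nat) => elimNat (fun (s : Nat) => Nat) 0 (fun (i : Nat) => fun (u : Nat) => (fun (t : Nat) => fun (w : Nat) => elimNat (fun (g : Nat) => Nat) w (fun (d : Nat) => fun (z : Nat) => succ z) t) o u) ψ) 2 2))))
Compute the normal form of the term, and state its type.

normal form:
  refl Nat 6
inferred type:
  Eq Nat 6 6


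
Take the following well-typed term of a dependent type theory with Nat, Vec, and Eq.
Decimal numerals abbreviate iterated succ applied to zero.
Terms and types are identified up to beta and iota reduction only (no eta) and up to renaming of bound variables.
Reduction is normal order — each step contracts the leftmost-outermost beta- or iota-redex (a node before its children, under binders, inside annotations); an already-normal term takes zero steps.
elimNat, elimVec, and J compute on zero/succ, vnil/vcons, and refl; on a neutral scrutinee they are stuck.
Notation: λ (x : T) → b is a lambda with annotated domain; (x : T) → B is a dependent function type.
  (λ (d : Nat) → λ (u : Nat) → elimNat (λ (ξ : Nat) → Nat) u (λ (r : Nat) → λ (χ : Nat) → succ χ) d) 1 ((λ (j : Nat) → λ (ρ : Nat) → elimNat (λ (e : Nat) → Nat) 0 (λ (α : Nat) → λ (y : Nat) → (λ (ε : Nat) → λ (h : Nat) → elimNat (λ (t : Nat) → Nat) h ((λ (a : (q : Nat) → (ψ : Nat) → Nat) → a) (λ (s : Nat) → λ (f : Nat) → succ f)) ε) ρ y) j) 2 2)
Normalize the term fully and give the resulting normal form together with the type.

resulting normal form:
  5
the term's type:
  Nat


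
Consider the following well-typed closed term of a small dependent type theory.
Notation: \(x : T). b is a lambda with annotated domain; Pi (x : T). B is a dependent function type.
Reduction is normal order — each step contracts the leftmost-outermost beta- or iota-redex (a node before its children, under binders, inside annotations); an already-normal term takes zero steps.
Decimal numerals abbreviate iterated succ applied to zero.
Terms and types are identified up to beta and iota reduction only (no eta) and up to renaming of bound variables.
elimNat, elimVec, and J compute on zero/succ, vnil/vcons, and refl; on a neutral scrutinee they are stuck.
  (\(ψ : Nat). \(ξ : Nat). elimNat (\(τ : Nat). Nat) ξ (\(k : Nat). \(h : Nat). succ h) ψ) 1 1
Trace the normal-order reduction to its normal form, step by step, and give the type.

reduction (normal order):
  (\(ψ : Nat). \(ξ : Nat). elimNat (\(τ : Nat). Nat) ξ (\(k : Nat). \(h : Nat). succ h) ψ) 1 1
  ~> (\(ψ : Nat). elimNat (\(ξ : Nat). Nat) ψ (\(τ : Nat). \(k : Nat). succ k) 1) 1
  ~> elimNat (\(ψ : Nat). Nat) 1 (\(ξ : Nat). \(τ : Nat). succ τ) 1
  ~> (\(ψ : Nat). \(ξ : Nat). succ ξ) 0 (elimNat (\(τ : Nat). Nat) 1 (\(k : Nat). \(h : Nat). succ h) 0)
  ~> (\(ψ : Nat). succ ψ) (elimNat (\(ξ : Nat). Nat) 1 (\(τ : Nat). \(k : Nat). succ k) 0)
  ~> succ (elimNat (\(ψ : Nat). Nat) 1 (\(ξ : Nat). \(τ : Nat). succ τ) 0)
  ~> 2
the term's type:
  Nat


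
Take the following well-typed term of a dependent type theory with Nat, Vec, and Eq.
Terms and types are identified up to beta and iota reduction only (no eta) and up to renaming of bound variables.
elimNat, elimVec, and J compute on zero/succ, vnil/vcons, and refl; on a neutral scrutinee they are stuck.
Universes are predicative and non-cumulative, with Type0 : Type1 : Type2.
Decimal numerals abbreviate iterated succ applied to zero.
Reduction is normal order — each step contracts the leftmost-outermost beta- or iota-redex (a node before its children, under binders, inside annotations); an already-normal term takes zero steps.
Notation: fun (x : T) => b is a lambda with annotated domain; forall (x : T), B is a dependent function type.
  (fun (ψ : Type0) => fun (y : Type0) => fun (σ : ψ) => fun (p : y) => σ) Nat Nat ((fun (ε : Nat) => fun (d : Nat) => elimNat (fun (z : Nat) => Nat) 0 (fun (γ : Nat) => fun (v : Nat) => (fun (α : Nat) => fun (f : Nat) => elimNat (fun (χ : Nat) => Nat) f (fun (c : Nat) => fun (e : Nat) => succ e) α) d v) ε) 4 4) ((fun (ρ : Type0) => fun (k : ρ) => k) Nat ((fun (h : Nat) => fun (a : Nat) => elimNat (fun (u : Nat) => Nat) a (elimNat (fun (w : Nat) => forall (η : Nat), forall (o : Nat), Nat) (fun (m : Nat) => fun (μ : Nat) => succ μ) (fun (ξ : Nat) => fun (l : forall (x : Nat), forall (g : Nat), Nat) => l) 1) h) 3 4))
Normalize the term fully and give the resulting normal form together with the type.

resulting normal form:
  16
type:
  Nat


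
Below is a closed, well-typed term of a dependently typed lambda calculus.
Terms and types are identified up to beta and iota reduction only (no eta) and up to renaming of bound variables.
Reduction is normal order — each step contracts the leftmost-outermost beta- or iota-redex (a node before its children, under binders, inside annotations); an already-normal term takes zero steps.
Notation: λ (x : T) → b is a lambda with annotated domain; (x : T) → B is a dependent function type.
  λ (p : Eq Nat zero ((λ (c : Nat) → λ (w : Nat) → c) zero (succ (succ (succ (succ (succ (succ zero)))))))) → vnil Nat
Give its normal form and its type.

reduced normal form:
  λ (p : Eq Nat zero zero) → vnil Nat
the term's type:
  (p : Eq Nat zero zero) → Vec Nat zero
observation: normalization takes exactly 2 steps under the normal-order strategy.


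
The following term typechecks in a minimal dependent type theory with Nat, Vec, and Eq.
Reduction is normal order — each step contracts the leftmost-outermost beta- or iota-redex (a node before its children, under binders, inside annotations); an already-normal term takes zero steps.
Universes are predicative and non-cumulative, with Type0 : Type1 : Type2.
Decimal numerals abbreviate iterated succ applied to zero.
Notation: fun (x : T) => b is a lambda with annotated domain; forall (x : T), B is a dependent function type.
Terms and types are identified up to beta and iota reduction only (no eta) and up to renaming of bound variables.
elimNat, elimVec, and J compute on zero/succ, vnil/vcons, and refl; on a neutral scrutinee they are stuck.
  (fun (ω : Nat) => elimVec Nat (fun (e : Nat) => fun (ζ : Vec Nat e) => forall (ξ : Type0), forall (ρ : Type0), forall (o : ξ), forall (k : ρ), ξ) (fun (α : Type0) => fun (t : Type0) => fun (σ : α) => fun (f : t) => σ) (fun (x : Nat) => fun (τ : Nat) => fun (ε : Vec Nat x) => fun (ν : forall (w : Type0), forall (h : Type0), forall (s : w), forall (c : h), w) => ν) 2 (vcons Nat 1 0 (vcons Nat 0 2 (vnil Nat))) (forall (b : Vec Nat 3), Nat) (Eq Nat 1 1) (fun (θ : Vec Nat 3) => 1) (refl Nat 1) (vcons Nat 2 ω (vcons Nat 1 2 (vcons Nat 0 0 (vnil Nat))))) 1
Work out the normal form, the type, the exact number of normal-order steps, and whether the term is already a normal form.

reduced normal form:
  1
the term's type:
  Nat
steps to reach normal form (normal order): 17
started in normal form: no
first contracted redex: a beta-redex


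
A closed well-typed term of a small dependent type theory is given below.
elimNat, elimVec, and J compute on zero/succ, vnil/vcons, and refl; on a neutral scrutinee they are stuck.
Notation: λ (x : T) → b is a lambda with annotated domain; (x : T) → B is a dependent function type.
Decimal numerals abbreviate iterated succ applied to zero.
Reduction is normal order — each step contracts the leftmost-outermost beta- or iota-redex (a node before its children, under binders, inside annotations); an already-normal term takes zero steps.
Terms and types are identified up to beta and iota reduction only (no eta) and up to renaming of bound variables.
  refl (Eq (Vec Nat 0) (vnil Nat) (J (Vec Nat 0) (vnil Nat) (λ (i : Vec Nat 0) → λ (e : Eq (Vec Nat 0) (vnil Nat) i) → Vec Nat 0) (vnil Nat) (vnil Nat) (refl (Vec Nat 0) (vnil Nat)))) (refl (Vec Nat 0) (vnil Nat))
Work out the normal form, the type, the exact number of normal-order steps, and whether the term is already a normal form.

normal form:
  refl (Eq (Vec Nat 0) (vnil Nat) (vnil Nat)) (refl (Vec Nat 0) (vnil Nat))
the term's type:
  Eq (Eq (Vec Nat 0) (vnil Nat) (vnil Nat)) (refl (Vec Nat 0) (vnil Nat)) (refl (Vec Nat 0) (vnil Nat))
reduction steps (normal order): 1
already normal: no
first contracted redex: a J iota-redex


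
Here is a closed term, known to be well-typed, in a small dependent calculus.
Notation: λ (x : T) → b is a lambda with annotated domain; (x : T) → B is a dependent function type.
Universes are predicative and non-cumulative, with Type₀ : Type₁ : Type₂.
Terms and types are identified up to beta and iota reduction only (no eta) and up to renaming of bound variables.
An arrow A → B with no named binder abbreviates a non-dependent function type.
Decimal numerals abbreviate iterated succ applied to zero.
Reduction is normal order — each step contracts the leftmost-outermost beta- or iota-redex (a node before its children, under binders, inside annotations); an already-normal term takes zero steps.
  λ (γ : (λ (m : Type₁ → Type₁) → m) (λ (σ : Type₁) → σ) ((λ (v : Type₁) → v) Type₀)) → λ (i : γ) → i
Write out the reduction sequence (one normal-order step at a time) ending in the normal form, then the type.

normal-order reduction:
  λ (γ : (λ (m : Type₁ → Type₁) → m) (λ (σ : Type₁) → σ) ((λ (v : Type₁) → v) Type₀)) → λ (i : γ) → i
  ~> λ (γ : (λ (m : Type₁) → m) ((λ (σ : Type₁) → σ) Type₀)) → λ (v : γ) → v
  ~> λ (γ : (λ (m : Type₁) → m) Type₀) → λ (σ : γ) → σ
  ~> λ (γ : Type₀) → λ (m : γ) → m
inferred type:
  (γ : Type₀) → γ → γ
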